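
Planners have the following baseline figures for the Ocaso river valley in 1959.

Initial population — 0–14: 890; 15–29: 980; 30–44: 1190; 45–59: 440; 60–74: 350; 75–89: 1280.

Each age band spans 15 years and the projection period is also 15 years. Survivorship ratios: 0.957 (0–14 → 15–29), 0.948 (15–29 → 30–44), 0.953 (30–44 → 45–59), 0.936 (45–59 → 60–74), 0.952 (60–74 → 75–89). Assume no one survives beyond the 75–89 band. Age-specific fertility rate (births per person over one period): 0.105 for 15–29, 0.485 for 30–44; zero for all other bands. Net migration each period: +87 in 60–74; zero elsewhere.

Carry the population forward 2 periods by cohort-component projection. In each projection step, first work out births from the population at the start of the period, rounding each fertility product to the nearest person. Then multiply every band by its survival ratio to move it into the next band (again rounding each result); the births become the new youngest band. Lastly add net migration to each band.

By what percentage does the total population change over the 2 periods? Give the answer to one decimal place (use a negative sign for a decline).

-12.1

(Groups numbered youngest = 1 to oldest = 6.)
Period 1:
Births: 980 × 0.105 = 103  |  1190 × 0.485 = 577 ⇒ total 680
Group 2: 890 × 0.957 = 852
Group 3: 980 × 0.948 = 929
Group 4: 1190 × 0.953 = 1134
Group 5: 440 × 0.936 = 412
Group 6: 350 × 0.952 = 333
Net migration: Group 5 + 87 → 499
Population now: 0–14=680, 15–29=852, 30–44=929, 45–59=1134, 60–74=499, 75–89=333
Period 2:
Births: 852 × 0.105 = 89  |  929 × 0.485 = 451 ⇒ total 540
Group 2: 680 × 0.957 = 651
Group 3: 852 × 0.948 = 808
Group 4: 929 × 0.953 = 885
Group 5: 1134 × 0.936 = 1061
Group 6: 499 × 0.952 = 475
Net migration: Group 5 + 87 → 1148
Population now: 0–14=540, 15–29=651, 30–44=808, 45–59=885, 60–74=1148, 75–89=475
Total: 5130 → 4507; change = -623; percentage change = -12.1%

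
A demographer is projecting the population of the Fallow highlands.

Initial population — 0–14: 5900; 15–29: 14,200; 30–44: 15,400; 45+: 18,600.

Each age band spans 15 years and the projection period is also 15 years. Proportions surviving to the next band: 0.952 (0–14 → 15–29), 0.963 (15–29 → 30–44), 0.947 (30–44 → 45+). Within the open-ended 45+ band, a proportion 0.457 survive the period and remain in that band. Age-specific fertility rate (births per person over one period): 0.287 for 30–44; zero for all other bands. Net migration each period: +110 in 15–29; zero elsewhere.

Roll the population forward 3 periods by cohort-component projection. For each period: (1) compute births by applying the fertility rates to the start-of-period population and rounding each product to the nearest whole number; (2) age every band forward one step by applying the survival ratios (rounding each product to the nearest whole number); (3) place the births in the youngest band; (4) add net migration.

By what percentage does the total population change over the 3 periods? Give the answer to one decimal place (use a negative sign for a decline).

Numbering the bands 1..4 from youngest to oldest:
[period 1]
Births: 15400 * 0.287 = 4420
Band 2: 5900 * 0.952 = 5617
Band 3: 14200 * 0.963 = 13675
Band 4: 15400 * 0.947 + 18600 * 0.457 = 14584 + 8500 = 23084
Net migration: Band 2 + 110 → 5727
Giving 4420 / 5727 / 13675 / 23084.
[period 2]
Births: 13675 * 0.287 = 3925
Band 2: 4420 * 0.952 = 4208
Band 3: 5727 * 0.963 = 5515
Band 4: 13675 * 0.947 + 23084 * 0.457 = 12950 + 10549 = 23499
Net migration: Band 2 + 110 → 4318
Giving 3925 / 4318 / 5515 / 23499.
[period 3]
Births: 5515 * 0.287 = 1583
Band 2: 3925 * 0.952 = 3737
Band 3: 4318 * 0.963 = 4158
Band 4: 5515 * 0.947 + 23499 * 0.457 = 5223 + 10739 = 15962
Net migration: Band 2 + 110 → 3847
Giving 1583 / 3847 / 4158 / 15962.
Total: 54100 → 25550; change = -28550; percentage change = -52.8%

-52.8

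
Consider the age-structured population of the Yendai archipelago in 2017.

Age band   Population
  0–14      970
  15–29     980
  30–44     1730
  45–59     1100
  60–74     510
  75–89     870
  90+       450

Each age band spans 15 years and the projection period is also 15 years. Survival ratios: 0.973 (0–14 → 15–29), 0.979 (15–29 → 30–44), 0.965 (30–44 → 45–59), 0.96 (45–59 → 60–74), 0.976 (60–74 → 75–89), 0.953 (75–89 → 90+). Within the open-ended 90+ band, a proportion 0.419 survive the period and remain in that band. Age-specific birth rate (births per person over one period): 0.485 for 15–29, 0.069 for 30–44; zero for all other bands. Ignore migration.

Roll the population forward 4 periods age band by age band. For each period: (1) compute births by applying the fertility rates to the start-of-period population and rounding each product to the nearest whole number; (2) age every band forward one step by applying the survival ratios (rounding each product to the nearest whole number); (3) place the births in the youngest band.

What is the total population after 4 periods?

5449

Period 1:
Births: 980 × 0.485 = 475 ; 1730 × 0.069 = 119 — total 594
15–29: 970 × 0.973 = 944
30–44: 980 × 0.979 = 959
45–59: 1730 × 0.965 = 1669
60–74: 1100 × 0.96 = 1056
75–89: 510 × 0.976 = 498
90+: 870 × 0.953 + 450 × 0.419 = 829 + 189 = 1018
Population now: 0–14=594, 15–29=944, 30–44=959, 45–59=1669, 60–74=1056, 75–89=498, 90+=1018
Period 2:
Births: 944 × 0.485 = 458 ; 959 × 0.069 = 66 — total 524
15–29: 594 × 0.973 = 578
30–44: 944 × 0.979 = 924
45–59: 959 × 0.965 = 925
60–74: 1669 × 0.96 = 1602
75–89: 1056 × 0.976 = 1031
90+: 498 × 0.953 + 1018 × 0.419 = 475 + 427 = 902
Population now: 0–14=524, 15–29=578, 30–44=924, 45–59=925, 60–74=1602, 75–89=1031, 90+=902
Period 3:
Births: 578 × 0.485 = 280 ; 924 × 0.069 = 64 — total 344
15–29: 524 × 0.973 = 510
30–44: 578 × 0.979 = 566
45–59: 924 × 0.965 = 892
60–74: 925 × 0.96 = 888
75–89: 1602 × 0.976 = 1564
90+: 1031 × 0.953 + 902 × 0.419 = 983 + 378 = 1361
Population now: 0–14=344, 15–29=510, 30–44=566, 45–59=892, 60–74=888, 75–89=1564, 90+=1361
Period 4:
Births: 510 × 0.485 = 247 ; 566 × 0.069 = 39 — total 286
15–29: 344 × 0.973 = 335
30–44: 510 × 0.979 = 499
45–59: 566 × 0.965 = 546
60–74: 892 × 0.96 = 856
75–89: 888 × 0.976 = 867
90+: 1564 × 0.953 + 1361 × 0.419 = 1490 + 570 = 2060
Population now: 0–14=286, 15–29=335, 30–44=499, 45–59=546, 60–74=856, 75–89=867, 90+=2060
Total after period 4: 286 + 335 + 499 + 546 + 856 + 867 + 2060 = 5449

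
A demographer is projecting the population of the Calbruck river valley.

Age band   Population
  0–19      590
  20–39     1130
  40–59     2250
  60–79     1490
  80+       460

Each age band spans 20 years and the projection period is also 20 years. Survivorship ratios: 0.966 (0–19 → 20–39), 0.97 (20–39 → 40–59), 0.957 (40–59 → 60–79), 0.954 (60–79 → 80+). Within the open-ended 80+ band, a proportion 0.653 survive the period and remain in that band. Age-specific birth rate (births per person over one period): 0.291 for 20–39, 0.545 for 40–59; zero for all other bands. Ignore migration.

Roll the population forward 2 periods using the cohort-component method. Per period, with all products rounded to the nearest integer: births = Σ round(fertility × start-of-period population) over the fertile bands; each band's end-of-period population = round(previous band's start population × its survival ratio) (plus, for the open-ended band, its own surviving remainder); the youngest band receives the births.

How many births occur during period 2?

763

(Groups numbered youngest = 1 to oldest = 5.)
Period 1:
Births: 1130 × 0.291 = 329, 2250 × 0.545 = 1226 → 1555
Group 2: 590 × 0.966 = 570
Group 3: 1130 × 0.97 = 1096
Group 4: 2250 × 0.957 = 2153
Group 5: 1490 × 0.954 + 460 × 0.653 = 1421 + 300 = 1721
→ [1555, 570, 1096, 2153, 1721]
Period 2:
Births: 570 × 0.291 = 166, 1096 × 0.545 = 597 → 763
Group 2: 1555 × 0.966 = 1502
Group 3: 570 × 0.97 = 553
Group 4: 1096 × 0.957 = 1049
Group 5: 2153 × 0.954 + 1721 × 0.653 = 2054 + 1124 = 3178
→ [763, 1502, 553, 1049, 3178]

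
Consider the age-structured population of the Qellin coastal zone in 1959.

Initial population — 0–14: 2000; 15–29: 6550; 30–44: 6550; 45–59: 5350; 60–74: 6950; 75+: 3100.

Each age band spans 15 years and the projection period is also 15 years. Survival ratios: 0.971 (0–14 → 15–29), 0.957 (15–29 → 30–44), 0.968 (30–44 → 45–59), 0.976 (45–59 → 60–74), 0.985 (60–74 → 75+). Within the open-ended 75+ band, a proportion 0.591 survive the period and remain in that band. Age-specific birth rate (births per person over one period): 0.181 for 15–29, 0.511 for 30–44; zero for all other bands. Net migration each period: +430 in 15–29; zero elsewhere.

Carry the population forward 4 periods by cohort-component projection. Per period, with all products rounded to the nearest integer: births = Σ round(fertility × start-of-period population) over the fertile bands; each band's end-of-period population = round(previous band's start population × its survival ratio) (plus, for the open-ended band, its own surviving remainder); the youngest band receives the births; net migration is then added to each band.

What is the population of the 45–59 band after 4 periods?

4476

After projecting period 1:
Births: 6550 × 0.181 = 1186  |  6550 × 0.511 = 3347 — total 4533
15–29: 2000 × 0.971 = 1942
30–44: 6550 × 0.957 = 6268
45–59: 6550 × 0.968 = 6340
60–74: 5350 × 0.976 = 5222
75+: 6950 × 0.985 + 3100 × 0.591 = 6846 + 1832 = 8678
Net migration: 15–29 + 430 → 2372
Population now: 0–14=4533, 15–29=2372, 30–44=6268, 45–59=6340, 60–74=5222, 75+=8678
After projecting period 2:
Births: 2372 × 0.181 = 429  |  6268 × 0.511 = 3203 — total 3632
15–29: 4533 × 0.971 = 4402
30–44: 2372 × 0.957 = 2270
45–59: 6268 × 0.968 = 6067
60–74: 6340 × 0.976 = 6188
75+: 5222 × 0.985 + 8678 × 0.591 = 5144 + 5129 = 10273
Net migration: 15–29 + 430 → 4832
Population now: 0–14=3632, 15–29=4832, 30–44=2270, 45–59=6067, 60–74=6188, 75+=10273
After projecting period 3:
Births: 4832 × 0.181 = 875  |  2270 × 0.511 = 1160 — total 2035
15–29: 3632 × 0.971 = 3527
30–44: 4832 × 0.957 = 4624
45–59: 2270 × 0.968 = 2197
60–74: 6067 × 0.976 = 5921
75+: 6188 × 0.985 + 10273 × 0.591 = 6095 + 6071 = 12166
Net migration: 15–29 + 430 → 3957
Population now: 0–14=2035, 15–29=3957, 30–44=4624, 45–59=2197, 60–74=5921, 75+=12166
After projecting period 4:
Births: 3957 × 0.181 = 716  |  4624 × 0.511 = 2363 — total 3079
15–29: 2035 × 0.971 = 1976
30–44: 3957 × 0.957 = 3787
45–59: 4624 × 0.968 = 4476
60–74: 2197 × 0.976 = 2144
75+: 5921 × 0.985 + 12166 × 0.591 = 5832 + 7190 = 13022
Net migration: 15–29 + 430 → 2406
Population now: 0–14=3079, 15–29=2406, 30–44=3787, 45–59=4476, 60–74=2144, 75+=13022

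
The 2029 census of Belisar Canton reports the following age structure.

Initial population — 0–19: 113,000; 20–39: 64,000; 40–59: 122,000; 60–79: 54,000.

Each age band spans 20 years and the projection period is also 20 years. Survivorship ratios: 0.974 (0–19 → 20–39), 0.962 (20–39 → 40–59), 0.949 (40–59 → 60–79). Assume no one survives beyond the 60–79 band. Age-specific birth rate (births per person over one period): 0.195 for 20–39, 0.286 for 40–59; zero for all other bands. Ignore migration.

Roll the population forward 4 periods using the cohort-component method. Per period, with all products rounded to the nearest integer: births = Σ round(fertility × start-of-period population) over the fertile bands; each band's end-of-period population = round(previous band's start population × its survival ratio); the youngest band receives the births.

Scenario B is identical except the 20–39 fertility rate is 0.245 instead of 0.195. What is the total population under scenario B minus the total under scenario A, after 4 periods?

15064

Numbering the bands 1..4 from youngest to oldest:
After projecting period 1:
Births: 64000 * 0.195 = 12480  |  122000 * 0.286 = 34892 ⇒ total 47372
Band 2: 113000 * 0.974 = 110062
Band 3: 64000 * 0.962 = 61568
Band 4: 122000 * 0.949 = 115778
→ [47372, 110062, 61568, 115778]
After projecting period 2:
Births: 110062 * 0.195 = 21462  |  61568 * 0.286 = 17608 ⇒ total 39070
Band 2: 47372 * 0.974 = 46140
Band 3: 110062 * 0.962 = 105880
Band 4: 61568 * 0.949 = 58428
→ [39070, 46140, 105880, 58428]
After projecting period 3:
Births: 46140 * 0.195 = 8997  |  105880 * 0.286 = 30282 ⇒ total 39279
Band 2: 39070 * 0.974 = 38054
Band 3: 46140 * 0.962 = 44387
Band 4: 105880 * 0.949 = 100480
→ [39279, 38054, 44387, 100480]
After projecting period 4:
Births: 38054 * 0.195 = 7421  |  44387 * 0.286 = 12695 ⇒ total 20116
Band 2: 39279 * 0.974 = 38258
Band 3: 38054 * 0.962 = 36608
Band 4: 44387 * 0.949 = 42123
→ [20116, 38258, 36608, 42123]
Scenario A total after 4 periods: 137105
Scenario B projection —
After projecting period 1:
Births: 64000 * 0.245 = 15680  |  122000 * 0.286 = 34892 ⇒ total 50572
Band 2: 113000 * 0.974 = 110062
Band 3: 64000 * 0.962 = 61568
Band 4: 122000 * 0.949 = 115778
→ [50572, 110062, 61568, 115778]
After projecting period 2:
Births: 110062 * 0.245 = 26965  |  61568 * 0.286 = 17608 ⇒ total 44573
Band 2: 50572 * 0.974 = 49257
Band 3: 110062 * 0.962 = 105880
Band 4: 61568 * 0.949 = 58428
→ [44573, 49257, 105880, 58428]
After projecting period 3:
Births: 49257 * 0.245 = 12068  |  105880 * 0.286 = 30282 ⇒ total 42350
Band 2: 44573 * 0.974 = 43414
Band 3: 49257 * 0.962 = 47385
Band 4: 105880 * 0.949 = 100480
→ [42350, 43414, 47385, 100480]
After projecting period 4:
Births: 43414 * 0.245 = 10636  |  47385 * 0.286 = 13552 ⇒ total 24188
Band 2: 42350 * 0.974 = 41249
Band 3: 43414 * 0.962 = 41764
Band 4: 47385 * 0.949 = 44968
→ [24188, 41249, 41764, 44968]
Scenario B total after 4 periods: 152169
Difference B − A = 152169 − 137105 = 15064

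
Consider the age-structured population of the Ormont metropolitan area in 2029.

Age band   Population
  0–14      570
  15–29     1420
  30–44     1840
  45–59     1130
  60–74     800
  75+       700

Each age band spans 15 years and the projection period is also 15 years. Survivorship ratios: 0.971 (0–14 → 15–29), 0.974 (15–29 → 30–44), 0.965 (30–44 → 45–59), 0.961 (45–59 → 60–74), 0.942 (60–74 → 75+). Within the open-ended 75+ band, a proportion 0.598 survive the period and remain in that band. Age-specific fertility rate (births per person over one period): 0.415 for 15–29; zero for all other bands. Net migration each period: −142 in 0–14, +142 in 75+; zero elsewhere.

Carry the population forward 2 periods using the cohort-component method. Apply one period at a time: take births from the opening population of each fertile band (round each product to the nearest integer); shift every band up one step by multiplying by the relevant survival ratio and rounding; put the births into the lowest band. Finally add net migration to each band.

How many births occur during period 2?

229

Numbering the bands 1..6 from youngest to oldest:
[period 1]
Births: 1420 × 0.415 = 589
Band 2: 570 × 0.971 = 553
Band 3: 1420 × 0.974 = 1383
Band 4: 1840 × 0.965 = 1776
Band 5: 1130 × 0.961 = 1086
Band 6: 800 × 0.942 + 700 × 0.598 = 754 + 419 = 1173
Net migration: Band 1 − 142 → 447; Band 6 + 142 → 1315
End of period: [447, 553, 1383, 1776, 1086, 1315]
[period 2]
Births: 553 × 0.415 = 229
Band 2: 447 × 0.971 = 434
Band 3: 553 × 0.974 = 539
Band 4: 1383 × 0.965 = 1335
Band 5: 1776 × 0.961 = 1707
Band 6: 1086 × 0.942 + 1315 × 0.598 = 1023 + 786 = 1809
Net migration: Band 1 − 142 → 87; Band 6 + 142 → 1951
End of period: [87, 434, 539, 1335, 1707, 1951]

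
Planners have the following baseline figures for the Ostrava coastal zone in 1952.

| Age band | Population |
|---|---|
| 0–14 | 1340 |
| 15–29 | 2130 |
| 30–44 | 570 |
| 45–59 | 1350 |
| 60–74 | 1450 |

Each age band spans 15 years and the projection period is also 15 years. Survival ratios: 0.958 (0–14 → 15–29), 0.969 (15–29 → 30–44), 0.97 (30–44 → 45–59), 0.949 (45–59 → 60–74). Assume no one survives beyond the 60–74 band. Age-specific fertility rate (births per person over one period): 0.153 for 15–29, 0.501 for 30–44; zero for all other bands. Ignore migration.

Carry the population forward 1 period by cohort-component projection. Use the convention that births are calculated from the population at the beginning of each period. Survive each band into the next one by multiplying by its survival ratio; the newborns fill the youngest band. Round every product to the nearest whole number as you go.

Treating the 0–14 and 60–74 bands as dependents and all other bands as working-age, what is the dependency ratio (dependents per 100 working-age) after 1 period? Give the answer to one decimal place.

— Period 1 —
Births: 2130 × 0.153 = 326, 570 × 0.501 = 286 — total 612
15–29: 1340 × 0.958 = 1284
30–44: 2130 × 0.969 = 2064
45–59: 570 × 0.97 = 553
60–74: 1350 × 0.949 = 1281
Giving 612 / 1284 / 2064 / 553 / 1281.
Dependents (band 0–14 + band 60–74) = 612 + 1281 = 1893; working-age = 3901; ratio = 1893/3901 × 100 = 48.5

48.5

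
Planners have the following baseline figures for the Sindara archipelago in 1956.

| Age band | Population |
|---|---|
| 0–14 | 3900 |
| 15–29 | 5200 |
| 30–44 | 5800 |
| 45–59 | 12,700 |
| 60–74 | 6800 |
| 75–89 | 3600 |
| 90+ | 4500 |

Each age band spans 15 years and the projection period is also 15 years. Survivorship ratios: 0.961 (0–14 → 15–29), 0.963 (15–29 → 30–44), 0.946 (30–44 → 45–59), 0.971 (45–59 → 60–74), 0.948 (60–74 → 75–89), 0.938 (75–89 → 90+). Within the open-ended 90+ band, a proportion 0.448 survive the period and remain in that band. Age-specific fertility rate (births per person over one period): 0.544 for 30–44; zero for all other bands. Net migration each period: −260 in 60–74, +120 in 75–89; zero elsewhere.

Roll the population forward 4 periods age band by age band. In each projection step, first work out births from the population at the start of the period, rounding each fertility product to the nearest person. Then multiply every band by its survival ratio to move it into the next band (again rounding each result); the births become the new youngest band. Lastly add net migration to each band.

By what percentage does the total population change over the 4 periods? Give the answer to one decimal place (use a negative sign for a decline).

-35.9

Period 1:
Births: 5800 × 0.544 = 3155
15–29: 3900 × 0.961 = 3748
30–44: 5200 × 0.963 = 5008
45–59: 5800 × 0.946 = 5487
60–74: 12700 × 0.971 = 12332
75–89: 6800 × 0.948 = 6446
90+: 3600 × 0.938 + 4500 × 0.448 = 3377 + 2016 = 5393
Net migration: 60–74 − 260 → 12072; 75–89 + 120 → 6566
→ [3155, 3748, 5008, 5487, 12072, 6566, 5393]
Period 2:
Births: 5008 × 0.544 = 2724
15–29: 3155 × 0.961 = 3032
30–44: 3748 × 0.963 = 3609
45–59: 5008 × 0.946 = 4738
60–74: 5487 × 0.971 = 5328
75–89: 12072 × 0.948 = 11444
90+: 6566 × 0.938 + 5393 × 0.448 = 6159 + 2416 = 8575
Net migration: 60–74 − 260 → 5068; 75–89 + 120 → 11564
→ [2724, 3032, 3609, 4738, 5068, 11564, 8575]
Period 3:
Births: 3609 × 0.544 = 1963
15–29: 2724 × 0.961 = 2618
30–44: 3032 × 0.963 = 2920
45–59: 3609 × 0.946 = 3414
60–74: 4738 × 0.971 = 4601
75–89: 5068 × 0.948 = 4804
90+: 11564 × 0.938 + 8575 × 0.448 = 10847 + 3842 = 14689
Net migration: 60–74 − 260 → 4341; 75–89 + 120 → 4924
→ [1963, 2618, 2920, 3414, 4341, 4924, 14689]
Period 4:
Births: 2920 × 0.544 = 1588
15–29: 1963 × 0.961 = 1886
30–44: 2618 × 0.963 = 2521
45–59: 2920 × 0.946 = 2762
60–74: 3414 × 0.971 = 3315
75–89: 4341 × 0.948 = 4115
90+: 4924 × 0.938 + 14689 × 0.448 = 4619 + 6581 = 11200
Net migration: 60–74 − 260 → 3055; 75–89 + 120 → 4235
→ [1588, 1886, 2521, 2762, 3055, 4235, 11200]
Total: 42500 → 27247; change = -15253; percentage change = -35.9%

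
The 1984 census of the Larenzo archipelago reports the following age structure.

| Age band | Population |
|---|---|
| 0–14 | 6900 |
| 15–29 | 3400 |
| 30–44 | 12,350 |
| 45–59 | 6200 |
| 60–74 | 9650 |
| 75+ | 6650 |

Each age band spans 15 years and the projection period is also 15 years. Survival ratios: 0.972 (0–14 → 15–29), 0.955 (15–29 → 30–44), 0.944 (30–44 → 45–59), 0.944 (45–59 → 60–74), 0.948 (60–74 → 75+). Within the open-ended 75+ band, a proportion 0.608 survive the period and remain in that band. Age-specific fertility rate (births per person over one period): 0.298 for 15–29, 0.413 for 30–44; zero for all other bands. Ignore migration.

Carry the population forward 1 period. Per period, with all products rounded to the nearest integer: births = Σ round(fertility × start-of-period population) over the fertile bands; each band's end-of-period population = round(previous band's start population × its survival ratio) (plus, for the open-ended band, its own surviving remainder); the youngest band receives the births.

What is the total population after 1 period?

46770

— Period 1 —
Births: 3400 × 0.298 = 1013  |  12350 × 0.413 = 5101 ⇒ total 6114
15–29: 6900 × 0.972 = 6707
30–44: 3400 × 0.955 = 3247
45–59: 12350 × 0.944 = 11658
60–74: 6200 × 0.944 = 5853
75+: 9650 × 0.948 + 6650 × 0.608 = 9148 + 4043 = 13191
→ [6114, 6707, 3247, 11658, 5853, 13191]
Total after period 1: 6114 + 6707 + 3247 + 11658 + 5853 + 13191 = 46770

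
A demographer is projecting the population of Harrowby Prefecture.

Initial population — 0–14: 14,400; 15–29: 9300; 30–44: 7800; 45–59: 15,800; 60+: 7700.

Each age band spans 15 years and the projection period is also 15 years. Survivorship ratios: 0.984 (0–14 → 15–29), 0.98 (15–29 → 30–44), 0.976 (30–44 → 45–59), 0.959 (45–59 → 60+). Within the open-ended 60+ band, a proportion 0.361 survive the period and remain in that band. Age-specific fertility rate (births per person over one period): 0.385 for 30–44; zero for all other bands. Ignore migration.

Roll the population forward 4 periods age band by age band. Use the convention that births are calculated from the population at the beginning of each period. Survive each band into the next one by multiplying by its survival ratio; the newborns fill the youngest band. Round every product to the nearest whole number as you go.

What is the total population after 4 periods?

Numbering the groups 1..5 from youngest to oldest:
Period 1:
Births: 7800 × 0.385 = 3003
Group 2: 14400 × 0.984 = 14170
Group 3: 9300 × 0.98 = 9114
Group 4: 7800 × 0.976 = 7613
Group 5: 15800 × 0.959 + 7700 × 0.361 = 15152 + 2780 = 17932
Population now: 0–14=3003, 15–29=14170, 30–44=9114, 45–59=7613, 60+=17932
Period 2:
Births: 9114 × 0.385 = 3509
Group 2: 3003 × 0.984 = 2955
Group 3: 14170 × 0.98 = 13887
Group 4: 9114 × 0.976 = 8895
Group 5: 7613 × 0.959 + 17932 × 0.361 = 7301 + 6473 = 13774
Population now: 0–14=3509, 15–29=2955, 30–44=13887, 45–59=8895, 60+=13774
Period 3:
Births: 13887 × 0.385 = 5346
Group 2: 3509 × 0.984 = 3453
Group 3: 2955 × 0.98 = 2896
Group 4: 13887 × 0.976 = 13554
Group 5: 8895 × 0.959 + 13774 × 0.361 = 8530 + 4972 = 13502
Population now: 0–14=5346, 15–29=3453, 30–44=2896, 45–59=13554, 60+=13502
Period 4:
Births: 2896 × 0.385 = 1115
Group 2: 5346 × 0.984 = 5260
Group 3: 3453 × 0.98 = 3384
Group 4: 2896 × 0.976 = 2826
Group 5: 13554 × 0.959 + 13502 × 0.361 = 12998 + 4874 = 17872
Population now: 0–14=1115, 15–29=5260, 30–44=3384, 45–59=2826, 60+=17872
Total after period 4: 1115 + 5260 + 3384 + 2826 + 17872 = 30457

30457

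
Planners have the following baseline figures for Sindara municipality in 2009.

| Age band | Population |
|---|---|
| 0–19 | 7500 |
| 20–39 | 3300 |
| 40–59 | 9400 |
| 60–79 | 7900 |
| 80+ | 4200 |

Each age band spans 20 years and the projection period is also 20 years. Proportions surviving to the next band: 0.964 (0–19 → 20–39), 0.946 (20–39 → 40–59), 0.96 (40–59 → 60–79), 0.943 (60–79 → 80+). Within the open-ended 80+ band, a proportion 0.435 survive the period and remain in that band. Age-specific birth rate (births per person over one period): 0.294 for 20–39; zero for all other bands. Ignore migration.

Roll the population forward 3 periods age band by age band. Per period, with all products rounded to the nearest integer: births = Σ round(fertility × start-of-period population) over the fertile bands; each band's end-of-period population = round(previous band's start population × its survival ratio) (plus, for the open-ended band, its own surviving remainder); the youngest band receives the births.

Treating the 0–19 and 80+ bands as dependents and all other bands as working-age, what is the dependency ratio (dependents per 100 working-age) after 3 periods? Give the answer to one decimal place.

90.1

Period 1.
Births: 3300 × 0.294 = 970
20–39: 7500 × 0.964 = 7230
40–59: 3300 × 0.946 = 3122
60–79: 9400 × 0.96 = 9024
80+: 7900 × 0.943 + 4200 × 0.435 = 7450 + 1827 = 9277
Giving 970 / 7230 / 3122 / 9024 / 9277.
Period 2.
Births: 7230 × 0.294 = 2126
20–39: 970 × 0.964 = 935
40–59: 7230 × 0.946 = 6840
60–79: 3122 × 0.96 = 2997
80+: 9024 × 0.943 + 9277 × 0.435 = 8510 + 4035 = 12545
Giving 2126 / 935 / 6840 / 2997 / 12545.
Period 3.
Births: 935 × 0.294 = 275
20–39: 2126 × 0.964 = 2049
40–59: 935 × 0.946 = 885
60–79: 6840 × 0.96 = 6566
80+: 2997 × 0.943 + 12545 × 0.435 = 2826 + 5457 = 8283
Giving 275 / 2049 / 885 / 6566 / 8283.
Dependents (band 0–19 + band 80+) = 275 + 8283 = 8558; working-age = 9500; ratio = 8558/9500 × 100 = 90.1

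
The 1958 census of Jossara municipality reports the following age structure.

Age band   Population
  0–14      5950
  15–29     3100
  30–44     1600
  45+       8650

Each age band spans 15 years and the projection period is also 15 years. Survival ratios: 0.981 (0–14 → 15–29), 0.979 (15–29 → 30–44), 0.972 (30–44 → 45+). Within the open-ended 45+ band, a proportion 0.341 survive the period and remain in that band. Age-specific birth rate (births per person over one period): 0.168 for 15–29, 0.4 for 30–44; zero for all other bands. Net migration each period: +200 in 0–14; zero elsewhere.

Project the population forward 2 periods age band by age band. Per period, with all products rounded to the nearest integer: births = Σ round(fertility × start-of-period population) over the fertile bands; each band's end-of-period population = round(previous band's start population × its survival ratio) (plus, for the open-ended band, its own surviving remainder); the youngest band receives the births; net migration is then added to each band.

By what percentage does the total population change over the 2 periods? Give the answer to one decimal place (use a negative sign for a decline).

(Groups numbered youngest = 1 to oldest = 4.)
Period 1:
Births: 3100 × 0.168 = 521 ; 1600 × 0.4 = 640 → total 1161
Group 2: 5950 × 0.981 = 5837
Group 3: 3100 × 0.979 = 3035
Group 4: 1600 × 0.972 + 8650 × 0.341 = 1555 + 2950 = 4505
Net migration: Group 1 + 200 → 1361
→ [1361, 5837, 3035, 4505]
Period 2:
Births: 5837 × 0.168 = 981 ; 3035 × 0.4 = 1214 → total 2195
Group 2: 1361 × 0.981 = 1335
Group 3: 5837 × 0.979 = 5714
Group 4: 3035 × 0.972 + 4505 × 0.341 = 2950 + 1536 = 4486
Net migration: Group 1 + 200 → 2395
→ [2395, 1335, 5714, 4486]
Total: 19300 → 13930; change = -5370; percentage change = -27.8%

-27.8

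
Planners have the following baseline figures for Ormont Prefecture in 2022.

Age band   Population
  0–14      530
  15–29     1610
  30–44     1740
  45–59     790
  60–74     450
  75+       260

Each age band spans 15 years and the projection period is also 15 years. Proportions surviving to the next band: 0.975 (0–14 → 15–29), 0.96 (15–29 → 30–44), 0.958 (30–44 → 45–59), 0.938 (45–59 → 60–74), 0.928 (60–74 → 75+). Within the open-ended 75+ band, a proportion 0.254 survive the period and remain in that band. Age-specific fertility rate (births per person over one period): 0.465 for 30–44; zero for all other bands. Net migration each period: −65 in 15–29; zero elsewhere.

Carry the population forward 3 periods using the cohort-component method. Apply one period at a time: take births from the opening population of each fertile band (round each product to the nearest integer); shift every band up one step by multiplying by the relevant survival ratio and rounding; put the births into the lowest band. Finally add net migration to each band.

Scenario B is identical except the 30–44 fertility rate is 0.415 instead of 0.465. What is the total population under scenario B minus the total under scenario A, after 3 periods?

-179

— Period 1 —
Births: 1740 × 0.465 = 809
15–29: 530 × 0.975 = 517
30–44: 1610 × 0.96 = 1546
45–59: 1740 × 0.958 = 1667
60–74: 790 × 0.938 = 741
75+: 450 × 0.928 + 260 × 0.254 = 418 + 66 = 484
Net migration: 15–29 − 65 → 452
Population now: 0–14=809, 15–29=452, 30–44=1546, 45–59=1667, 60–74=741, 75+=484
— Period 2 —
Births: 1546 × 0.465 = 719
15–29: 809 × 0.975 = 789
30–44: 452 × 0.96 = 434
45–59: 1546 × 0.958 = 1481
60–74: 1667 × 0.938 = 1564
75+: 741 × 0.928 + 484 × 0.254 = 688 + 123 = 811
Net migration: 15–29 − 65 → 724
Population now: 0–14=719, 15–29=724, 30–44=434, 45–59=1481, 60–74=1564, 75+=811
— Period 3 —
Births: 434 × 0.465 = 202
15–29: 719 × 0.975 = 701
30–44: 724 × 0.96 = 695
45–59: 434 × 0.958 = 416
60–74: 1481 × 0.938 = 1389
75+: 1564 × 0.928 + 811 × 0.254 = 1451 + 206 = 1657
Net migration: 15–29 − 65 → 636
Population now: 0–14=202, 15–29=636, 30–44=695, 45–59=416, 60–74=1389, 75+=1657
Scenario A total after 3 periods: 4995
Scenario B projection —
— Period 1 —
Births: 1740 × 0.415 = 722
15–29: 530 × 0.975 = 517
30–44: 1610 × 0.96 = 1546
45–59: 1740 × 0.958 = 1667
60–74: 790 × 0.938 = 741
75+: 450 × 0.928 + 260 × 0.254 = 418 + 66 = 484
Net migration: 15–29 − 65 → 452
Population now: 0–14=722, 15–29=452, 30–44=1546, 45–59=1667, 60–74=741, 75+=484
— Period 2 —
Births: 1546 × 0.415 = 642
15–29: 722 × 0.975 = 704
30–44: 452 × 0.96 = 434
45–59: 1546 × 0.958 = 1481
60–74: 1667 × 0.938 = 1564
75+: 741 × 0.928 + 484 × 0.254 = 688 + 123 = 811
Net migration: 15–29 − 65 → 639
Population now: 0–14=642, 15–29=639, 30–44=434, 45–59=1481, 60–74=1564, 75+=811
— Period 3 —
Births: 434 × 0.415 = 180
15–29: 642 × 0.975 = 626
30–44: 639 × 0.96 = 613
45–59: 434 × 0.958 = 416
60–74: 1481 × 0.938 = 1389
75+: 1564 × 0.928 + 811 × 0.254 = 1451 + 206 = 1657
Net migration: 15–29 − 65 → 561
Population now: 0–14=180, 15–29=561, 30–44=613, 45–59=416, 60–74=1389, 75+=1657
Scenario B total after 3 periods: 4816
Difference B − A = 4816 − 4995 = -179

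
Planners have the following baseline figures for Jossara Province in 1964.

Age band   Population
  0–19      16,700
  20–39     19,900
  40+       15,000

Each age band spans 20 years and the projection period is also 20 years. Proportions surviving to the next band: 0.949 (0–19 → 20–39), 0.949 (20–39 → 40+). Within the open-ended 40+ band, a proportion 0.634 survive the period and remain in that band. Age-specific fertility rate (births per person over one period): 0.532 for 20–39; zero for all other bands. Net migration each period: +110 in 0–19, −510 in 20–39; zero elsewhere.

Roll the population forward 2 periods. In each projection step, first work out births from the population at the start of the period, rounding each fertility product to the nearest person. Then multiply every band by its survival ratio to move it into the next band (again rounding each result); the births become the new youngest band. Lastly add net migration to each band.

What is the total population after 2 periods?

50469

Call the bands 1 to 3, youngest first.
Period 1.
Births: 19900 * 0.532 = 10587
Band 2: 16700 * 0.949 = 15848
Band 3: 19900 * 0.949 + 15000 * 0.634 = 18885 + 9510 = 28395
Net migration: Band 1 + 110 → 10697; Band 2 − 510 → 15338
Population now: 0–19=10697, 20–39=15338, 40+=28395
Period 2.
Births: 15338 * 0.532 = 8160
Band 2: 10697 * 0.949 = 10151
Band 3: 15338 * 0.949 + 28395 * 0.634 = 14556 + 18002 = 32558
Net migration: Band 1 + 110 → 8270; Band 2 − 510 → 9641
Population now: 0–19=8270, 20–39=9641, 40+=32558
Total after period 2: 8270 + 9641 + 32558 = 50469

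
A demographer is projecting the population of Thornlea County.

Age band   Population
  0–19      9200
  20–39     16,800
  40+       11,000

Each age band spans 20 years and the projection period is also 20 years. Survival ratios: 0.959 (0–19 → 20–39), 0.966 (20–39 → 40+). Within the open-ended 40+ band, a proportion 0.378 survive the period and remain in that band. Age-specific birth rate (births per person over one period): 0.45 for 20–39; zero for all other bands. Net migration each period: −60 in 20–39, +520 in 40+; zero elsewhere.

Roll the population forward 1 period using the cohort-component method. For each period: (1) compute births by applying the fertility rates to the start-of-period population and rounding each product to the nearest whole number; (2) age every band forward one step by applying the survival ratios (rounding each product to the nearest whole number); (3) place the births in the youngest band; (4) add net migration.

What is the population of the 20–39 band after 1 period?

8763

[period 1]
Births: 16800 × 0.45 = 7560
20–39: 9200 × 0.959 = 8823
40+: 16800 × 0.966 + 11000 × 0.378 = 16229 + 4158 = 20387
Net migration: 20–39 − 60 → 8763; 40+ + 520 → 20907
→ [7560, 8763, 20907]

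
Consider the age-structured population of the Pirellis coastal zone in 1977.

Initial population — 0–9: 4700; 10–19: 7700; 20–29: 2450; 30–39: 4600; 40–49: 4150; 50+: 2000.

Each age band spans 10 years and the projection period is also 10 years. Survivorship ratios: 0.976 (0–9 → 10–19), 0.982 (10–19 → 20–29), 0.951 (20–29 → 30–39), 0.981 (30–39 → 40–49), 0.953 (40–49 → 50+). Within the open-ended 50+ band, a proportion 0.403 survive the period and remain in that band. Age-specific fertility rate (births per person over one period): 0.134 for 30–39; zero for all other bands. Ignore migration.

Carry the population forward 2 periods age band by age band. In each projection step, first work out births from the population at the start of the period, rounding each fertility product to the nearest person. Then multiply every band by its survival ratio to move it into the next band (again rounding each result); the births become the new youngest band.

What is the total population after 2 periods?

21114

Numbering the groups 1..6 from youngest to oldest:
[period 1]
Births: 4600 × 0.134 = 616
Group 2: 4700 × 0.976 = 4587
Group 3: 7700 × 0.982 = 7561
Group 4: 2450 × 0.951 = 2330
Group 5: 4600 × 0.981 = 4513
Group 6: 4150 × 0.953 + 2000 × 0.403 = 3955 + 806 = 4761
→ [616, 4587, 7561, 2330, 4513, 4761]
[period 2]
Births: 2330 × 0.134 = 312
Group 2: 616 × 0.976 = 601
Group 3: 4587 × 0.982 = 4504
Group 4: 7561 × 0.951 = 7191
Group 5: 2330 × 0.981 = 2286
Group 6: 4513 × 0.953 + 4761 × 0.403 = 4301 + 1919 = 6220
→ [312, 601, 4504, 7191, 2286, 6220]
Total after period 2: 312 + 601 + 4504 + 7191 + 2286 + 6220 = 21114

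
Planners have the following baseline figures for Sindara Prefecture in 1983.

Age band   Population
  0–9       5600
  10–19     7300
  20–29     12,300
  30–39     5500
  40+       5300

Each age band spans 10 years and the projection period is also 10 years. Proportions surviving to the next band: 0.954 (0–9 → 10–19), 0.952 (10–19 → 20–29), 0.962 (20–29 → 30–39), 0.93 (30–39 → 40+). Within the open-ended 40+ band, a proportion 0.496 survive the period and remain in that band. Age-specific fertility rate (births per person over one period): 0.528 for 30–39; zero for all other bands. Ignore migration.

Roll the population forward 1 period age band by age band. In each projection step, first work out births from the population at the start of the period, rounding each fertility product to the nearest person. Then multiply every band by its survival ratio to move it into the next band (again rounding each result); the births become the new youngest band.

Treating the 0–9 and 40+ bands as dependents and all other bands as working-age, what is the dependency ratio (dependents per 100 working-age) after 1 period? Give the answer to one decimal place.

44.1

After projecting period 1:
Births: 5500 × 0.528 = 2904
10–19: 5600 × 0.954 = 5342
20–29: 7300 × 0.952 = 6950
30–39: 12300 × 0.962 = 11833
40+: 5500 × 0.93 + 5300 × 0.496 = 5115 + 2629 = 7744
→ [2904, 5342, 6950, 11833, 7744]
Dependents (band 0–9 + band 40+) = 2904 + 7744 = 10648; working-age = 24125; ratio = 10648/24125 × 100 = 44.1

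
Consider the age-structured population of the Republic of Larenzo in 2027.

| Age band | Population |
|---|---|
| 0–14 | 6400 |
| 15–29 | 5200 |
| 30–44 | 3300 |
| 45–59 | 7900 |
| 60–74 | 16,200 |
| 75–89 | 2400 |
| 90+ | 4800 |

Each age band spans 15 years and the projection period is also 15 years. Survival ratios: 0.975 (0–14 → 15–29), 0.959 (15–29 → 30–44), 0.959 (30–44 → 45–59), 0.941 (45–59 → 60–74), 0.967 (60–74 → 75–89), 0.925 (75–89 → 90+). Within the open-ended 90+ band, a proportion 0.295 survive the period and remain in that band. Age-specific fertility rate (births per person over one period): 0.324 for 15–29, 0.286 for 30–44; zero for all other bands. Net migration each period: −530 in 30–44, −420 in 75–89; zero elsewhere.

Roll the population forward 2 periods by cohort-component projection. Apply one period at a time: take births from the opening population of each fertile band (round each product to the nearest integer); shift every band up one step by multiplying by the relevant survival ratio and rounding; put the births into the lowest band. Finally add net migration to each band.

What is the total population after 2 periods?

[period 1]
Births: 5200 × 0.324 = 1685 ; 3300 × 0.286 = 944 — total 2629
15–29: 6400 × 0.975 = 6240
30–44: 5200 × 0.959 = 4987
45–59: 3300 × 0.959 = 3165
60–74: 7900 × 0.941 = 7434
75–89: 16200 × 0.967 = 15665
90+: 2400 × 0.925 + 4800 × 0.295 = 2220 + 1416 = 3636
Net migration: 30–44 − 530 → 4457; 75–89 − 420 → 15245
End of period: [2629, 6240, 4457, 3165, 7434, 15245, 3636]
[period 2]
Births: 6240 × 0.324 = 2022 ; 4457 × 0.286 = 1275 — total 3297
15–29: 2629 × 0.975 = 2563
30–44: 6240 × 0.959 = 5984
45–59: 4457 × 0.959 = 4274
60–74: 3165 × 0.941 = 2978
75–89: 7434 × 0.967 = 7189
90+: 15245 × 0.925 + 3636 × 0.295 = 14102 + 1073 = 15175
Net migration: 30–44 − 530 → 5454; 75–89 − 420 → 6769
End of period: [3297, 2563, 5454, 4274, 2978, 6769, 15175]
Total after period 2: 3297 + 2563 + 5454 + 4274 + 2978 + 6769 + 15175 = 40510

40510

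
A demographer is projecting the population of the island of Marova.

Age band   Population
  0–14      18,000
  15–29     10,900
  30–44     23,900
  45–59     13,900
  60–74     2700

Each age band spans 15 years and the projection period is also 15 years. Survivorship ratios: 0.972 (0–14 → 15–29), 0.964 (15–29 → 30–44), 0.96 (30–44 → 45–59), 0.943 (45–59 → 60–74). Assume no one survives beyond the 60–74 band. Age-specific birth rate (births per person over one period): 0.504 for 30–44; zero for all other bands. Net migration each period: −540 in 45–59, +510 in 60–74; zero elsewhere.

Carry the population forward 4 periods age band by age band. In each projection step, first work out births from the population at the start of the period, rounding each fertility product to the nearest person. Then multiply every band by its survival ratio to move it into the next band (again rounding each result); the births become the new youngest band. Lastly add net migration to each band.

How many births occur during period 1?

(Bands numbered youngest = 1 to oldest = 5.)
After projecting period 1:
Births: 23900 * 0.504 = 12046
Band 2: 18000 * 0.972 = 17496
Band 3: 10900 * 0.964 = 10508
Band 4: 23900 * 0.96 = 22944
Band 5: 13900 * 0.943 = 13108
Net migration: Band 4 − 540 → 22404; Band 5 + 510 → 13618
Population now: 0–14=12046, 15–29=17496, 30–44=10508, 45–59=22404, 60–74=13618

12046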